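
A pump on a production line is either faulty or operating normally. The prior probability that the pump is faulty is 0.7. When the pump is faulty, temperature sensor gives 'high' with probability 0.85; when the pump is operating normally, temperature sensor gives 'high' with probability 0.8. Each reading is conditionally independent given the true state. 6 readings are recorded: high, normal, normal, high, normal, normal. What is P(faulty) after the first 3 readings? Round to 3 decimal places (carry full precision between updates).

0.582

After 'high': P(faulty) = 0.85·0.7000 / (0.85·0.7000 + 0.8·0.3000) ≈ 0.7126
After 'normal': P(faulty) = 0.15·0.7126 / (0.15·0.7126 + 0.2·0.2874) ≈ 0.6503
After 'normal': P(faulty) = 0.15·0.6503 / (0.15·0.6503 + 0.2·0.3497) ≈ 0.5824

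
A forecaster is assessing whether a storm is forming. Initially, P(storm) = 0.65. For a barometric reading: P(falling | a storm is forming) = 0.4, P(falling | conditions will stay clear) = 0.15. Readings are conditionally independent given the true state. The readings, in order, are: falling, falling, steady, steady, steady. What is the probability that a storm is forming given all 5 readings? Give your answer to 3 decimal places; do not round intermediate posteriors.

0.823

After 'falling': P(storm) = 0.4·0.6500 / (0.4·0.6500 + 0.15·0.3500) ≈ 0.8320
After 'falling': P(storm) = 0.4·0.8320 / (0.4·0.8320 + 0.15·0.1680) ≈ 0.9296
After 'steady': P(storm) = 0.6·0.9296 / (0.6·0.9296 + 0.85·0.0704) ≈ 0.9031
After 'steady': P(storm) = 0.6·0.9031 / (0.6·0.9031 + 0.85·0.0969) ≈ 0.8681
After 'steady': P(storm) = 0.6·0.8681 / (0.6·0.8681 + 0.85·0.1319) ≈ 0.8229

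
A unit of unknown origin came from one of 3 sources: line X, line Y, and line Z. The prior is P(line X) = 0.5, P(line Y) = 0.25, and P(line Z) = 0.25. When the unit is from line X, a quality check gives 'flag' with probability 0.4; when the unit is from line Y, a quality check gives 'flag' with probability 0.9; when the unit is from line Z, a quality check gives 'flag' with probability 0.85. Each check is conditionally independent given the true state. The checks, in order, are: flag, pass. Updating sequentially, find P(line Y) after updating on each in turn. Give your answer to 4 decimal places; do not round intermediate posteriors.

After 'flag': normaliser = 0.4·0.5000 + 0.9·0.2500 + 0.85·0.2500; P(line X) ≈ 0.3137, P(line Y) ≈ 0.3529, P(line Z) ≈ 0.3333
After 'pass': normaliser = 0.6·0.3137 + 0.1·0.3529 + 0.15·0.3333; P(line X) ≈ 0.6882, P(line Y) ≈ 0.1290, P(line Z) ≈ 0.1828

0.1290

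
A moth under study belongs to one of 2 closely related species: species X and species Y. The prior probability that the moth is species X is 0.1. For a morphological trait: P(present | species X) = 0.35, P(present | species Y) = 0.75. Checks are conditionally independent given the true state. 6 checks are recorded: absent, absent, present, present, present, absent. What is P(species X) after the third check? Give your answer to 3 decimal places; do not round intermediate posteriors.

0.260

After 'absent': P(species X) = 0.65·0.1000 / (0.65·0.1000 + 0.25·0.9000) ≈ 0.2241
After 'absent': P(species X) = 0.65·0.2241 / (0.65·0.2241 + 0.25·0.7759) ≈ 0.4289
After 'present': P(species X) = 0.35·0.4289 / (0.35·0.4289 + 0.75·0.5711) ≈ 0.2595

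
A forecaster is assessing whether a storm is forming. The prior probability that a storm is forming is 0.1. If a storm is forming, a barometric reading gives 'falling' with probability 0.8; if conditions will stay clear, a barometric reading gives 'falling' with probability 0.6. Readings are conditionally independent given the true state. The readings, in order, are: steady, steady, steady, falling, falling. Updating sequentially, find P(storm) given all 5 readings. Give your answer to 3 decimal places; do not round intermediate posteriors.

0.024

After 'steady': P(storm) = 0.2·0.1000 / (0.2·0.1000 + 0.4·0.9000) ≈ 0.0526
After 'steady': P(storm) = 0.2·0.0526 / (0.2·0.0526 + 0.4·0.9474) ≈ 0.0270
After 'steady': P(storm) = 0.2·0.0270 / (0.2·0.0270 + 0.4·0.9730) ≈ 0.0137
After 'falling': P(storm) = 0.8·0.0137 / (0.8·0.0137 + 0.6·0.9863) ≈ 0.0182
After 'falling': P(storm) = 0.8·0.0182 / (0.8·0.0182 + 0.6·0.9818) ≈ 0.0241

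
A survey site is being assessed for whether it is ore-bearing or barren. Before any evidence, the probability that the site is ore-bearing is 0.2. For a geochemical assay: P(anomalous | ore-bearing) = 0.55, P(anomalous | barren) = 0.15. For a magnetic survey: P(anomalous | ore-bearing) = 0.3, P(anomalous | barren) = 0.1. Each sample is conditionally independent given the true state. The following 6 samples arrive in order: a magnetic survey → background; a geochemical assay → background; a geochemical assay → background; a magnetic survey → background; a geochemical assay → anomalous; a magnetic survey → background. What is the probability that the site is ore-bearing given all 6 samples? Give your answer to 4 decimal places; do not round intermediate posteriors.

0.1078

After a magnetic survey='background': P(ore) = 0.7·0.2000 / (0.7·0.2000 + 0.9·0.8000) ≈ 0.1628
After a geochemical assay='background': P(ore) = 0.45·0.1628 / (0.45·0.1628 + 0.85·0.8372) ≈ 0.0933
After a geochemical assay='background': P(ore) = 0.45·0.0933 / (0.45·0.0933 + 0.85·0.9067) ≈ 0.0517
After a magnetic survey='background': P(ore) = 0.7·0.0517 / (0.7·0.0517 + 0.9·0.9483) ≈ 0.0407
After a geochemical assay='anomalous': P(ore) = 0.55·0.0407 / (0.55·0.0407 + 0.15·0.9593) ≈ 0.1345
After a magnetic survey='background': P(ore) = 0.7·0.1345 / (0.7·0.1345 + 0.9·0.8655) ≈ 0.1078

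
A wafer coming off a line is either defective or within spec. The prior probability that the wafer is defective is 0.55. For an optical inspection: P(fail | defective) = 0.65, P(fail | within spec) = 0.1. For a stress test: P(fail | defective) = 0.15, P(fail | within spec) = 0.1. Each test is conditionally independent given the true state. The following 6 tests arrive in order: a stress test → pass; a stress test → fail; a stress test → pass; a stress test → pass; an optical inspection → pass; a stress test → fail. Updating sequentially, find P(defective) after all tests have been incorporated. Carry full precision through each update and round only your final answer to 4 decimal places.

After a stress test='pass': P(defective) = 0.85·0.5500 / (0.85·0.5500 + 0.9·0.4500) ≈ 0.5358
After a stress test='fail': P(defective) = 0.15·0.5358 / (0.15·0.5358 + 0.1·0.4642) ≈ 0.6339
After a stress test='pass': P(defective) = 0.85·0.6339 / (0.85·0.6339 + 0.9·0.3661) ≈ 0.6205
After a stress test='pass': P(defective) = 0.85·0.6205 / (0.85·0.6205 + 0.9·0.3795) ≈ 0.6070
After an optical inspection='pass': P(defective) = 0.35·0.6070 / (0.35·0.6070 + 0.9·0.3930) ≈ 0.3752
After a stress test='fail': P(defective) = 0.15·0.3752 / (0.15·0.3752 + 0.1·0.6248) ≈ 0.4739

0.4739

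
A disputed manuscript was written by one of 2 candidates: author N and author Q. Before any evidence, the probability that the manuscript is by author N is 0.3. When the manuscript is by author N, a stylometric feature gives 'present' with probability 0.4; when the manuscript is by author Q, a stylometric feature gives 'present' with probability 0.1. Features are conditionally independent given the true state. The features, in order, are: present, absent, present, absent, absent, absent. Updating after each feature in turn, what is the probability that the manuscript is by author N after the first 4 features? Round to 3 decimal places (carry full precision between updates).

Each posterior becomes the prior for the next update.
After 'present': P(author N) = 0.4·0.3000 / (0.4·0.3000 + 0.1·0.7000) ≈ 0.6316
After 'absent': P(author N) = 0.6·0.6316 / (0.6·0.6316 + 0.9·0.3684) ≈ 0.5333
After 'present': P(author N) = 0.4·0.5333 / (0.4·0.5333 + 0.1·0.4667) ≈ 0.8205
After 'absent': P(author N) = 0.6·0.8205 / (0.6·0.8205 + 0.9·0.1795) ≈ 0.7529

0.753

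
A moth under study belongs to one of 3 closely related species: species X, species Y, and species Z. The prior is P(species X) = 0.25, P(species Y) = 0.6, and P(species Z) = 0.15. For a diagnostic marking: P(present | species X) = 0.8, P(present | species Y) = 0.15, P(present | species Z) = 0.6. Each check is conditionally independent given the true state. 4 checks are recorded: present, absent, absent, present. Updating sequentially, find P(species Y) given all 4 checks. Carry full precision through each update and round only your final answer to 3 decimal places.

0.393

After 'present': normaliser = 0.8·0.2500 + 0.15·0.6000 + 0.6·0.1500; P(species X) ≈ 0.5263, P(species Y) ≈ 0.2368, P(species Z) ≈ 0.2368
After 'absent': normaliser = 0.2·0.5263 + 0.85·0.2368 + 0.4·0.2368; P(species X) ≈ 0.2623, P(species Y) ≈ 0.5016, P(species Z) ≈ 0.2361
After 'absent': normaliser = 0.2·0.2623 + 0.85·0.5016 + 0.4·0.2361; P(species X) ≈ 0.0915, P(species Y) ≈ 0.7438, P(species Z) ≈ 0.1647
After 'present': normaliser = 0.8·0.0915 + 0.15·0.7438 + 0.6·0.1647; P(species X) ≈ 0.2581, P(species Y) ≈ 0.3934, P(species Z) ≈ 0.3485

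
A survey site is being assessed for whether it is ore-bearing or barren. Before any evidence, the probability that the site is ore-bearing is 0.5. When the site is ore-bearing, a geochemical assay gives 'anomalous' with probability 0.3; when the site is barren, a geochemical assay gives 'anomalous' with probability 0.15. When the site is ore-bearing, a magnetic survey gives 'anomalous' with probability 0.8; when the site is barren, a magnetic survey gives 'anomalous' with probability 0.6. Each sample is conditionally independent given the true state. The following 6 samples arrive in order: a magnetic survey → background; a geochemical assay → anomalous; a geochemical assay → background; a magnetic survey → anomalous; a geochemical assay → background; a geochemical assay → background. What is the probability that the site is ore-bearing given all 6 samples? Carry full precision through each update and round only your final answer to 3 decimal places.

0.427

After a magnetic survey='background': P(ore) = 0.2·0.5000 / (0.2·0.5000 + 0.4·0.5000) ≈ 0.3333
After a geochemical assay='anomalous': P(ore) = 0.3·0.3333 / (0.3·0.3333 + 0.15·0.6667) ≈ 0.5000
After a geochemical assay='background': P(ore) = 0.7·0.5000 / (0.7·0.5000 + 0.85·0.5000) ≈ 0.4516
After a magnetic survey='anomalous': P(ore) = 0.8·0.4516 / (0.8·0.4516 + 0.6·0.5484) ≈ 0.5234
After a geochemical assay='background': P(ore) = 0.7·0.5234 / (0.7·0.5234 + 0.85·0.4766) ≈ 0.4749
After a geochemical assay='background': P(ore) = 0.7·0.4749 / (0.7·0.4749 + 0.85·0.5251) ≈ 0.4268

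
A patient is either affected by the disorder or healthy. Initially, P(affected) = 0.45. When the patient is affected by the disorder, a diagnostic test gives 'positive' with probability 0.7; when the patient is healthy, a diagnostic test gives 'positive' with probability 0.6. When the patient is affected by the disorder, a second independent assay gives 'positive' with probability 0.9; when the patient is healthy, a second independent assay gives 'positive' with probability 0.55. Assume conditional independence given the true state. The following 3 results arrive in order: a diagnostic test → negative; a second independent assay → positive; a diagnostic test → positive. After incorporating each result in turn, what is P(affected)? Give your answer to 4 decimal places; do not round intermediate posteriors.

After a diagnostic test='negative': P(affected) = 0.3·0.4500 / (0.3·0.4500 + 0.4·0.5500) ≈ 0.3803
After a second independent assay='positive': P(affected) = 0.9·0.3803 / (0.9·0.3803 + 0.55·0.6197) ≈ 0.5010
After a diagnostic test='positive': P(affected) = 0.7·0.5010 / (0.7·0.5010 + 0.6·0.4990) ≈ 0.5395

0.5395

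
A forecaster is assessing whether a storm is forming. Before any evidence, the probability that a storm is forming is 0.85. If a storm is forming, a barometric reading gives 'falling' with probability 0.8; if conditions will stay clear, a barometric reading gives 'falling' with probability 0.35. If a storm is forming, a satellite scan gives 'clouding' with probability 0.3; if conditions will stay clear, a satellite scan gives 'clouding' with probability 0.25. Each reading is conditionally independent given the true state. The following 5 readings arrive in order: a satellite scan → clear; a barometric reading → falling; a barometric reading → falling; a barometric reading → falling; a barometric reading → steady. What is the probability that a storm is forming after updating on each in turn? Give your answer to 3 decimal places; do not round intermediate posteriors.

0.951

After a satellite scan='clear': P(storm) = 0.7·0.8500 / (0.7·0.8500 + 0.75·0.1500) ≈ 0.8410
After a barometric reading='falling': P(storm) = 0.8·0.8410 / (0.8·0.8410 + 0.35·0.1590) ≈ 0.9236
After a barometric reading='falling': P(storm) = 0.8·0.9236 / (0.8·0.9236 + 0.35·0.0764) ≈ 0.9651
After a barometric reading='falling': P(storm) = 0.8·0.9651 / (0.8·0.9651 + 0.35·0.0349) ≈ 0.9844
After a barometric reading='steady': P(storm) = 0.2·0.9844 / (0.2·0.9844 + 0.65·0.0156) ≈ 0.9511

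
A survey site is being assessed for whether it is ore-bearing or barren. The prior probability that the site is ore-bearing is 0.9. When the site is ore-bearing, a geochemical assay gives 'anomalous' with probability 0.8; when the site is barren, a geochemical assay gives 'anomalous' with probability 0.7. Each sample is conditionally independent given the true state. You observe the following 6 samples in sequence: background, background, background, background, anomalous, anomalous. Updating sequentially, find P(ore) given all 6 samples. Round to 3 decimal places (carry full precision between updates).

0.699

Each posterior becomes the prior for the next update.
After 'background': P(ore) = 0.2·0.9000 / (0.2·0.9000 + 0.3·0.1000) ≈ 0.8571
After 'background': P(ore) = 0.2·0.8571 / (0.2·0.8571 + 0.3·0.1429) ≈ 0.8000
After 'background': P(ore) = 0.2·0.8000 / (0.2·0.8000 + 0.3·0.2000) ≈ 0.7273
After 'background': P(ore) = 0.2·0.7273 / (0.2·0.7273 + 0.3·0.2727) ≈ 0.6400
After 'anomalous': P(ore) = 0.8·0.6400 / (0.8·0.6400 + 0.7·0.3600) ≈ 0.6702
After 'anomalous': P(ore) = 0.8·0.6702 / (0.8·0.6702 + 0.7·0.3298) ≈ 0.6990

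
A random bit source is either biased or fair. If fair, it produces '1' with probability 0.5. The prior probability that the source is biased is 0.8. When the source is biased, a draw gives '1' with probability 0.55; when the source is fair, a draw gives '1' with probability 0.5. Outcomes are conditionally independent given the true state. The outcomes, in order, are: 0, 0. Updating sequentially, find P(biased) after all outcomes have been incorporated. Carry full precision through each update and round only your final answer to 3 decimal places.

Each posterior becomes the prior for the next update.
After '0': P(biased) = 0.45·0.8000 / (0.45·0.8000 + 0.5·0.2000) ≈ 0.7826
After '0': P(biased) = 0.45·0.7826 / (0.45·0.7826 + 0.5·0.2174) ≈ 0.7642

0.764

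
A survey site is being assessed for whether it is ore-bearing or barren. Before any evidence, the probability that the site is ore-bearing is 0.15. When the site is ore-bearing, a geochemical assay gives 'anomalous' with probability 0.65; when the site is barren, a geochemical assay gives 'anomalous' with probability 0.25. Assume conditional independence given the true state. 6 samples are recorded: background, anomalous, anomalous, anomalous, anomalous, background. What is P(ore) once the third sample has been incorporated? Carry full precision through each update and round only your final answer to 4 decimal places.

Apply Bayes' rule sequentially, carrying P(ore) forward.
After 'background': P(ore) = 0.35·0.1500 / (0.35·0.1500 + 0.75·0.8500) ≈ 0.0761
After 'anomalous': P(ore) = 0.65·0.0761 / (0.65·0.0761 + 0.25·0.9239) ≈ 0.1764
After 'anomalous': P(ore) = 0.65·0.1764 / (0.65·0.1764 + 0.25·0.8236) ≈ 0.3576

0.3576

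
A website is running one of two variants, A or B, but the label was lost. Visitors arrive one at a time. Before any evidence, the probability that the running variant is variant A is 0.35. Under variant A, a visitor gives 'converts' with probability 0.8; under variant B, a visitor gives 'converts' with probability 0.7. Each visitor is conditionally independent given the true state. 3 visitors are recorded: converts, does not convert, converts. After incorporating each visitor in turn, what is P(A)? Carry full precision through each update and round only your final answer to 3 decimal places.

After 'converts': P(A) = 0.8·0.3500 / (0.8·0.3500 + 0.7·0.6500) ≈ 0.3810
After 'does not convert': P(A) = 0.2·0.3810 / (0.2·0.3810 + 0.3·0.6190) ≈ 0.2909
After 'converts': P(A) = 0.8·0.2909 / (0.8·0.2909 + 0.7·0.7091) ≈ 0.3192

0.319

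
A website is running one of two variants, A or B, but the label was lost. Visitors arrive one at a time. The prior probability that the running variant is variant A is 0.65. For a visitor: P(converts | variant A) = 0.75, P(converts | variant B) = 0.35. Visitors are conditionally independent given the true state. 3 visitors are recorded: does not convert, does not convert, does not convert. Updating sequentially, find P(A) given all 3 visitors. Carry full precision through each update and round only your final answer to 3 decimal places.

After 'does not convert': P(A) = 0.25·0.6500 / (0.25·0.6500 + 0.65·0.3500) ≈ 0.4167
After 'does not convert': P(A) = 0.25·0.4167 / (0.25·0.4167 + 0.65·0.5833) ≈ 0.2155
After 'does not convert': P(A) = 0.25·0.2155 / (0.25·0.2155 + 0.65·0.7845) ≈ 0.0956

0.096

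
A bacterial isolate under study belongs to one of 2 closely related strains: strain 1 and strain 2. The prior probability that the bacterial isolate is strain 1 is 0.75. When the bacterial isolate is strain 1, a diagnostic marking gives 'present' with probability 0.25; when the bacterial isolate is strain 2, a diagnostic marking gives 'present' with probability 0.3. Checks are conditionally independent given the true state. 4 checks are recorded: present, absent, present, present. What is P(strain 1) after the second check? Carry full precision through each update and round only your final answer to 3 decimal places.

0.728

After 'present': P(strain 1) = 0.25·0.7500 / (0.25·0.7500 + 0.3·0.2500) ≈ 0.7143
After 'absent': P(strain 1) = 0.75·0.7143 / (0.75·0.7143 + 0.7·0.2857) ≈ 0.7282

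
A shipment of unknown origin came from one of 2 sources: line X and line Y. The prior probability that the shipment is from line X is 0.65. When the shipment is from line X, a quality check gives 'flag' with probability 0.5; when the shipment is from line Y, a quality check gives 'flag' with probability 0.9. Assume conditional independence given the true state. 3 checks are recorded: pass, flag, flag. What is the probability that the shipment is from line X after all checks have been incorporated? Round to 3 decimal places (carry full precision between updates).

0.741

After 'pass': P(line X) = 0.5·0.6500 / (0.5·0.6500 + 0.1·0.3500) ≈ 0.9028
After 'flag': P(line X) = 0.5·0.9028 / (0.5·0.9028 + 0.9·0.0972) ≈ 0.8376
After 'flag': P(line X) = 0.5·0.8376 / (0.5·0.8376 + 0.9·0.1624) ≈ 0.7413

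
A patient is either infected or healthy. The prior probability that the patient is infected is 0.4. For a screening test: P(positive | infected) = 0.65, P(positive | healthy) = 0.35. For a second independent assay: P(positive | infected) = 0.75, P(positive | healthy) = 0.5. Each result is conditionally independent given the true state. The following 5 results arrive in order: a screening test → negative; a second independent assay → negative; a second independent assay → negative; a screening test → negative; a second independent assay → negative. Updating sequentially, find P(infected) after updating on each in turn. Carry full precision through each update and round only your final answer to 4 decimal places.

After a screening test='negative': P(infected) = 0.35·0.4000 / (0.35·0.4000 + 0.65·0.6000) ≈ 0.2642
After a second independent assay='negative': P(infected) = 0.25·0.2642 / (0.25·0.2642 + 0.5·0.7358) ≈ 0.1522
After a second independent assay='negative': P(infected) = 0.25·0.1522 / (0.25·0.1522 + 0.5·0.8478) ≈ 0.0824
After a screening test='negative': P(infected) = 0.35·0.0824 / (0.35·0.0824 + 0.65·0.9176) ≈ 0.0461
After a second independent assay='negative': P(infected) = 0.25·0.0461 / (0.25·0.0461 + 0.5·0.9539) ≈ 0.0236

0.0236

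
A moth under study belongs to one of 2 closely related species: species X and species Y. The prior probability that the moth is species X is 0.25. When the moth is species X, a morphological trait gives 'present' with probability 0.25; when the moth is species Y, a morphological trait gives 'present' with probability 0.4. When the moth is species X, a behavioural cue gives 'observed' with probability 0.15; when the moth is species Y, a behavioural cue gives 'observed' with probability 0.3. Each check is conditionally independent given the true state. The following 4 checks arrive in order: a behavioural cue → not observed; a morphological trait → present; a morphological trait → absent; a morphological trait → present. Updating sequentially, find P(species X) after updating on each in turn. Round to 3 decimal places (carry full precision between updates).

After a behavioural cue='not observed': P(species X) = 0.85·0.2500 / (0.85·0.2500 + 0.7·0.7500) ≈ 0.2881
After a morphological trait='present': P(species X) = 0.25·0.2881 / (0.25·0.2881 + 0.4·0.7119) ≈ 0.2019
After a morphological trait='absent': P(species X) = 0.75·0.2019 / (0.75·0.2019 + 0.6·0.7981) ≈ 0.2402
After a morphological trait='present': P(species X) = 0.25·0.2402 / (0.25·0.2402 + 0.4·0.7598) ≈ 0.1650

0.165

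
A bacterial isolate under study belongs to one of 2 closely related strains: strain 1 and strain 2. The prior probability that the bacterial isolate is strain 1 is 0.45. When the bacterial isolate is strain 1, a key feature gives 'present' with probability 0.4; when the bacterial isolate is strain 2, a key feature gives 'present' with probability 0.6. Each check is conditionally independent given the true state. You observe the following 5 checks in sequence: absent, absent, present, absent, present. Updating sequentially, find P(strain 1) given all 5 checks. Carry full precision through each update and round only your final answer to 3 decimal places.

0.551

Apply Bayes' rule sequentially, carrying P(strain 1) forward.
After 'absent': P(strain 1) = 0.6·0.4500 / (0.6·0.4500 + 0.4·0.5500) ≈ 0.5510
After 'absent': P(strain 1) = 0.6·0.5510 / (0.6·0.5510 + 0.4·0.4490) ≈ 0.6480
After 'present': P(strain 1) = 0.4·0.6480 / (0.4·0.6480 + 0.6·0.3520) ≈ 0.5510
After 'absent': P(strain 1) = 0.6·0.5510 / (0.6·0.5510 + 0.4·0.4490) ≈ 0.6480
After 'present': P(strain 1) = 0.4·0.6480 / (0.4·0.6480 + 0.6·0.3520) ≈ 0.5510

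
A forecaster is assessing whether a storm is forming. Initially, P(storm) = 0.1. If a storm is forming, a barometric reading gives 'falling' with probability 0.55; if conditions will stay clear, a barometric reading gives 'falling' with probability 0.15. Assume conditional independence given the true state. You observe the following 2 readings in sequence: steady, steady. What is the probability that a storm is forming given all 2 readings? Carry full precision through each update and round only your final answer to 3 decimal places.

Each posterior becomes the prior for the next update.
After 'steady': P(storm) = 0.45·0.1000 / (0.45·0.1000 + 0.85·0.9000) ≈ 0.0556
After 'steady': P(storm) = 0.45·0.0556 / (0.45·0.0556 + 0.85·0.9444) ≈ 0.0302

0.030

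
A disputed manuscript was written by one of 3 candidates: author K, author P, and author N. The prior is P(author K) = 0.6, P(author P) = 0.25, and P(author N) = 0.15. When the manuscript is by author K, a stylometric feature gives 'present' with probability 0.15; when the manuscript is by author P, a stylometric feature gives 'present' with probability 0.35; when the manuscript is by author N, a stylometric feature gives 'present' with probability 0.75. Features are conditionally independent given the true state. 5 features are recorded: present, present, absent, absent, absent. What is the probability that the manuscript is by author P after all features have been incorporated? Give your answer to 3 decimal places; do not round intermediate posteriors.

0.467

After 'present': normaliser = 0.15·0.6000 + 0.35·0.2500 + 0.75·0.1500; P(author K) ≈ 0.3103, P(author P) ≈ 0.3017, P(author N) ≈ 0.3879
After 'present': normaliser = 0.15·0.3103 + 0.35·0.3017 + 0.75·0.3879; P(author K) ≈ 0.1051, P(author P) ≈ 0.2383, P(author N) ≈ 0.6566
After 'absent': normaliser = 0.85·0.1051 + 0.65·0.2383 + 0.25·0.6566; P(author K) ≈ 0.2187, P(author P) ≈ 0.3793, P(author N) ≈ 0.4020
After 'absent': normaliser = 0.85·0.2187 + 0.65·0.3793 + 0.25·0.4020; P(author K) ≈ 0.3488, P(author P) ≈ 0.4627, P(author N) ≈ 0.1886
After 'absent': normaliser = 0.85·0.3488 + 0.65·0.4627 + 0.25·0.1886; P(author K) ≈ 0.4601, P(author P) ≈ 0.4667, P(author N) ≈ 0.0732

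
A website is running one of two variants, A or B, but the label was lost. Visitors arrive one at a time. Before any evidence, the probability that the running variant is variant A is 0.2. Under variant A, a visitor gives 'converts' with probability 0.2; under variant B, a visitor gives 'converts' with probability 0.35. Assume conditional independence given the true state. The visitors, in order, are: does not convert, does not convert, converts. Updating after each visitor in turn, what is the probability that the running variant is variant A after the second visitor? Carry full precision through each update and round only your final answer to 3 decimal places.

0.275

After 'does not convert': P(A) = 0.8·0.2000 / (0.8·0.2000 + 0.65·0.8000) ≈ 0.2353
After 'does not convert': P(A) = 0.8·0.2353 / (0.8·0.2353 + 0.65·0.7647) ≈ 0.2747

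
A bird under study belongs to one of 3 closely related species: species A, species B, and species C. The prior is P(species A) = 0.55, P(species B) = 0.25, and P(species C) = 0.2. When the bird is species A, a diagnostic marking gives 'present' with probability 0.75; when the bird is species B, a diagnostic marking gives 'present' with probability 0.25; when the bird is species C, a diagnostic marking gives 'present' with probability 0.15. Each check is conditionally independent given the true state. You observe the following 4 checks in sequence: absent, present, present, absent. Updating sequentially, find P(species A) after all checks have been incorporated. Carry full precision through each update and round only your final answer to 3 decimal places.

After 'absent': normaliser = 0.25·0.5500 + 0.75·0.2500 + 0.85·0.2000; P(species A) ≈ 0.2778, P(species B) ≈ 0.3788, P(species C) ≈ 0.3434
After 'present': normaliser = 0.75·0.2778 + 0.25·0.3788 + 0.15·0.3434; P(species A) ≈ 0.5876, P(species B) ≈ 0.2671, P(species C) ≈ 0.1453
After 'present': normaliser = 0.75·0.5876 + 0.25·0.2671 + 0.15·0.1453; P(species A) ≈ 0.8327, P(species B) ≈ 0.1262, P(species C) ≈ 0.0412
After 'absent': normaliser = 0.25·0.8327 + 0.75·0.1262 + 0.85·0.0412; P(species A) ≈ 0.6163, P(species B) ≈ 0.2801, P(species C) ≈ 0.1036

0.616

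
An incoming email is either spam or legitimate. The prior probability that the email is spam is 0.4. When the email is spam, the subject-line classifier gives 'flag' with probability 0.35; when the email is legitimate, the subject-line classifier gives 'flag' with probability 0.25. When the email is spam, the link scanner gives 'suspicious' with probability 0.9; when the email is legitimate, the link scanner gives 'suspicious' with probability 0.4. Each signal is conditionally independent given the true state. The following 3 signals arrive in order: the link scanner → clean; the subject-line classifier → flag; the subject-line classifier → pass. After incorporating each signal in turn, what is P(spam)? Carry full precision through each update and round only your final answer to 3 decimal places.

Apply Bayes' rule sequentially, carrying P(spam) forward.
After the link scanner='clean': P(spam) = 0.1·0.4000 / (0.1·0.4000 + 0.6·0.6000) ≈ 0.1000
After the subject-line classifier='flag': P(spam) = 0.35·0.1000 / (0.35·0.1000 + 0.25·0.9000) ≈ 0.1346
After the subject-line classifier='pass': P(spam) = 0.65·0.1346 / (0.65·0.1346 + 0.75·0.8654) ≈ 0.1188

0.119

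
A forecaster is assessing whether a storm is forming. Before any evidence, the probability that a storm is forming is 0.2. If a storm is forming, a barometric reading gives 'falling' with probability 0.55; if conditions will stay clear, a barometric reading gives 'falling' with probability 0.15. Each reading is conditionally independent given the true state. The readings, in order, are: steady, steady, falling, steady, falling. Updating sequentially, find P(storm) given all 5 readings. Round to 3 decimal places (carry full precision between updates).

After 'steady': P(storm) = 0.45·0.2000 / (0.45·0.2000 + 0.85·0.8000) ≈ 0.1169
After 'steady': P(storm) = 0.45·0.1169 / (0.45·0.1169 + 0.85·0.8831) ≈ 0.0655
After 'falling': P(storm) = 0.55·0.0655 / (0.55·0.0655 + 0.15·0.9345) ≈ 0.2044
After 'steady': P(storm) = 0.45·0.2044 / (0.45·0.2044 + 0.85·0.7956) ≈ 0.1197
After 'falling': P(storm) = 0.55·0.1197 / (0.55·0.1197 + 0.15·0.8803) ≈ 0.3328

0.333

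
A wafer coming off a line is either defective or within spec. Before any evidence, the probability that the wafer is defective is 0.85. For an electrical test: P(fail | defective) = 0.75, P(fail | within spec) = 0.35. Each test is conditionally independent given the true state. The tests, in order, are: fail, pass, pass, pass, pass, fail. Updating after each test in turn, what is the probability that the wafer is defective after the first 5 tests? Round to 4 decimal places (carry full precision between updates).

After 'fail': P(defective) = 0.75·0.8500 / (0.75·0.8500 + 0.35·0.1500) ≈ 0.9239
After 'pass': P(defective) = 0.25·0.9239 / (0.25·0.9239 + 0.65·0.0761) ≈ 0.8236
After 'pass': P(defective) = 0.25·0.8236 / (0.25·0.8236 + 0.65·0.1764) ≈ 0.6424
After 'pass': P(defective) = 0.25·0.6424 / (0.25·0.6424 + 0.65·0.3576) ≈ 0.4086
After 'pass': P(defective) = 0.25·0.4086 / (0.25·0.4086 + 0.65·0.5914) ≈ 0.2099

0.2099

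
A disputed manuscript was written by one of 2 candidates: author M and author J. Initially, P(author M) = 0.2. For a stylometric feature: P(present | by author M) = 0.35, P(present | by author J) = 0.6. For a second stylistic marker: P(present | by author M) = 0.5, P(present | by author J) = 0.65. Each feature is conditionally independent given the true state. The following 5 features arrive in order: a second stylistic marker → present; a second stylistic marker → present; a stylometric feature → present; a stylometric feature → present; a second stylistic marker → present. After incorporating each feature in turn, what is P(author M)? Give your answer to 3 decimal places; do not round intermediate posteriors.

0.037

Apply Bayes' rule sequentially, carrying P(author M) forward.
After a second stylistic marker='present': P(author M) = 0.5·0.2000 / (0.5·0.2000 + 0.65·0.8000) ≈ 0.1613
After a second stylistic marker='present': P(author M) = 0.5·0.1613 / (0.5·0.1613 + 0.65·0.8387) ≈ 0.1289
After a stylometric feature='present': P(author M) = 0.35·0.1289 / (0.35·0.1289 + 0.6·0.8711) ≈ 0.0794
After a stylometric feature='present': P(author M) = 0.35·0.0794 / (0.35·0.0794 + 0.6·0.9206) ≈ 0.0479
After a second stylistic marker='present': P(author M) = 0.5·0.0479 / (0.5·0.0479 + 0.65·0.9521) ≈ 0.0373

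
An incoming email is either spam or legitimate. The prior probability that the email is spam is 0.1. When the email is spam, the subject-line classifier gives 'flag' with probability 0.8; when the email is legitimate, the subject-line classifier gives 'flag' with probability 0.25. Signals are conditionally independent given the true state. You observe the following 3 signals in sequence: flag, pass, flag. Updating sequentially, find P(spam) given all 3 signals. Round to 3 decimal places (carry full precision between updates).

Each posterior becomes the prior for the next update.
After 'flag': P(spam) = 0.8·0.1000 / (0.8·0.1000 + 0.25·0.9000) ≈ 0.2623
After 'pass': P(spam) = 0.2·0.2623 / (0.2·0.2623 + 0.75·0.7377) ≈ 0.0866
After 'flag': P(spam) = 0.8·0.0866 / (0.8·0.0866 + 0.25·0.9134) ≈ 0.2328

0.233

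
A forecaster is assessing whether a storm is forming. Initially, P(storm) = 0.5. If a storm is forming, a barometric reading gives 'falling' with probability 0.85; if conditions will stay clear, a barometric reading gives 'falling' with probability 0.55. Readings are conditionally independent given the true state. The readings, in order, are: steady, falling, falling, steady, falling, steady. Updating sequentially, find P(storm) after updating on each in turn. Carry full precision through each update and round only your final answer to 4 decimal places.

Apply Bayes' rule sequentially, carrying P(storm) forward.
After 'steady': P(storm) = 0.15·0.5000 / (0.15·0.5000 + 0.45·0.5000) ≈ 0.2500
After 'falling': P(storm) = 0.85·0.2500 / (0.85·0.2500 + 0.55·0.7500) ≈ 0.3400
After 'falling': P(storm) = 0.85·0.3400 / (0.85·0.3400 + 0.55·0.6600) ≈ 0.4433
After 'steady': P(storm) = 0.15·0.4433 / (0.15·0.4433 + 0.45·0.5567) ≈ 0.2097
After 'falling': P(storm) = 0.85·0.2097 / (0.85·0.2097 + 0.55·0.7903) ≈ 0.2908
After 'steady': P(storm) = 0.15·0.2908 / (0.15·0.2908 + 0.45·0.7092) ≈ 0.1203

0.1203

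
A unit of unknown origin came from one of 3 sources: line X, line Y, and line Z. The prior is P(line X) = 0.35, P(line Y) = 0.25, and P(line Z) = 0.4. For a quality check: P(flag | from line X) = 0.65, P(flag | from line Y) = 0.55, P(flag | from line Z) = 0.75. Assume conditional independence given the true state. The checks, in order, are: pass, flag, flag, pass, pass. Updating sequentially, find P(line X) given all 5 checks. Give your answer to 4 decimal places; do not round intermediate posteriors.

Each posterior becomes the prior for the next update.
After 'pass': normaliser = 0.35·0.3500 + 0.45·0.2500 + 0.25·0.4000; P(line X) ≈ 0.3657, P(line Y) ≈ 0.3358, P(line Z) ≈ 0.2985
After 'flag': normaliser = 0.65·0.3657 + 0.55·0.3358 + 0.75·0.2985; P(line X) ≈ 0.3678, P(line Y) ≈ 0.2858, P(line Z) ≈ 0.3464
After 'flag': normaliser = 0.65·0.3678 + 0.55·0.2858 + 0.75·0.3464; P(line X) ≈ 0.3644, P(line Y) ≈ 0.2396, P(line Z) ≈ 0.3960
After 'pass': normaliser = 0.35·0.3644 + 0.45·0.2396 + 0.25·0.3960; P(line X) ≈ 0.3814, P(line Y) ≈ 0.3225, P(line Z) ≈ 0.2961
After 'pass': normaliser = 0.35·0.3814 + 0.45·0.3225 + 0.25·0.2961; P(line X) ≈ 0.3786, P(line Y) ≈ 0.4115, P(line Z) ≈ 0.2099

0.3786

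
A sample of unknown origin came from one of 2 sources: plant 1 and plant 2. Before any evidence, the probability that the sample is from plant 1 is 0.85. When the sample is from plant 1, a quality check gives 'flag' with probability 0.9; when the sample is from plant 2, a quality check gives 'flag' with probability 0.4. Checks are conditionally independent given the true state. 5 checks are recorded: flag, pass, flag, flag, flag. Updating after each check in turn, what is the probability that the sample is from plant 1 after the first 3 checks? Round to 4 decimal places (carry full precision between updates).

After 'flag': P(plant 1) = 0.9·0.8500 / (0.9·0.8500 + 0.4·0.1500) ≈ 0.9273
After 'pass': P(plant 1) = 0.1·0.9273 / (0.1·0.9273 + 0.6·0.0727) ≈ 0.6800
After 'flag': P(plant 1) = 0.9·0.6800 / (0.9·0.6800 + 0.4·0.3200) ≈ 0.8270

0.8270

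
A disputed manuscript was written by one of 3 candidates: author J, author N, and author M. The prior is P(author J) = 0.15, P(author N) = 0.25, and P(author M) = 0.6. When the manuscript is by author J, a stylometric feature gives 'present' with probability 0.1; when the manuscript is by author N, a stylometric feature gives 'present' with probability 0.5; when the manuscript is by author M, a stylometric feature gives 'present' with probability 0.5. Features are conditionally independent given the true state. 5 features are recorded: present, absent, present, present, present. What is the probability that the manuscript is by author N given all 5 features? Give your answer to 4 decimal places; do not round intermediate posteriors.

After 'present': normaliser = 0.1·0.1500 + 0.5·0.2500 + 0.5·0.6000; P(author J) ≈ 0.0341, P(author N) ≈ 0.2841, P(author M) ≈ 0.6818
After 'absent': normaliser = 0.9·0.0341 + 0.5·0.2841 + 0.5·0.6818; P(author J) ≈ 0.0597, P(author N) ≈ 0.2765, P(author M) ≈ 0.6637
After 'present': normaliser = 0.1·0.0597 + 0.5·0.2765 + 0.5·0.6637; P(author J) ≈ 0.0125, P(author N) ≈ 0.2904, P(author M) ≈ 0.6970
After 'present': normaliser = 0.1·0.0125 + 0.5·0.2904 + 0.5·0.6970; P(author J) ≈ 0.0025, P(author N) ≈ 0.2934, P(author M) ≈ 0.7041
After 'present': normaliser = 0.1·0.0025 + 0.5·0.2934 + 0.5·0.7041; P(author J) ≈ 0.0005, P(author N) ≈ 0.2940, P(author M) ≈ 0.7055

0.2940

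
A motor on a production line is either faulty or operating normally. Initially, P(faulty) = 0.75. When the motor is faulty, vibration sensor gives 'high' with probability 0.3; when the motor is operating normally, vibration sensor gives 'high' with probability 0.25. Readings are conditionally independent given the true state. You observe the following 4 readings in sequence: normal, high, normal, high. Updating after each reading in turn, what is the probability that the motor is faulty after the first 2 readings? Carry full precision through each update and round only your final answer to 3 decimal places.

After 'normal': P(faulty) = 0.7·0.7500 / (0.7·0.7500 + 0.75·0.2500) ≈ 0.7368
After 'high': P(faulty) = 0.3·0.7368 / (0.3·0.7368 + 0.25·0.2632) ≈ 0.7706

0.771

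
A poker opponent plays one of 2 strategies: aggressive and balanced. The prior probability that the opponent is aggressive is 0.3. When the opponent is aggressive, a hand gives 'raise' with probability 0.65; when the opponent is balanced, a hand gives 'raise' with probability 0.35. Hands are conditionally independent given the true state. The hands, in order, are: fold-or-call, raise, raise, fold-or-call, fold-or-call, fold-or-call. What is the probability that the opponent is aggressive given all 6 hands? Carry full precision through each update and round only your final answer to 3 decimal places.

0.111

After 'fold-or-call': P(aggressive) = 0.35·0.3000 / (0.35·0.3000 + 0.65·0.7000) ≈ 0.1875
After 'raise': P(aggressive) = 0.65·0.1875 / (0.65·0.1875 + 0.35·0.8125) ≈ 0.3000
After 'raise': P(aggressive) = 0.65·0.3000 / (0.65·0.3000 + 0.35·0.7000) ≈ 0.4432
After 'fold-or-call': P(aggressive) = 0.35·0.4432 / (0.35·0.4432 + 0.65·0.5568) ≈ 0.3000
After 'fold-or-call': P(aggressive) = 0.35·0.3000 / (0.35·0.3000 + 0.65·0.7000) ≈ 0.1875
After 'fold-or-call': P(aggressive) = 0.35·0.1875 / (0.35·0.1875 + 0.65·0.8125) ≈ 0.1105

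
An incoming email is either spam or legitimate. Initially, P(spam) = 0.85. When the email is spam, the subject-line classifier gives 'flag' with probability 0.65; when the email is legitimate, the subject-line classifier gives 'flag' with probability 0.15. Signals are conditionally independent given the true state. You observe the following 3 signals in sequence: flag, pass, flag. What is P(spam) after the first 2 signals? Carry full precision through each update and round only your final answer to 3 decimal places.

After 'flag': P(spam) = 0.65·0.8500 / (0.65·0.8500 + 0.15·0.1500) ≈ 0.9609
After 'pass': P(spam) = 0.35·0.9609 / (0.35·0.9609 + 0.85·0.0391) ≈ 0.9100

0.910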